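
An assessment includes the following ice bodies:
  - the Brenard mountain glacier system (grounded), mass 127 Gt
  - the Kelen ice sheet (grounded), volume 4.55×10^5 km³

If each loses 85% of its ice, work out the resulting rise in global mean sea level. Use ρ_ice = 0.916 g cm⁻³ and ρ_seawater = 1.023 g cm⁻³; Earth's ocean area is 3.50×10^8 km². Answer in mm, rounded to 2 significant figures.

Brenard: 0.85 × 127 Gt = 1.080×10^14 kg; dividing by ρ_w = 1.023 g cm⁻³ = 1023 kg m⁻³ gives 1.055×10^11 m³ of water.
Kelen: 0.85 × 4.55×10^5 km³ × (916/1023) = 3.463×10^5 km³ of water.
Total added water ≈ 3.464×10^14 m³ over 3.50×10^14 m² → Δh = 0.990 m = 990 mm.

≈ 990 mm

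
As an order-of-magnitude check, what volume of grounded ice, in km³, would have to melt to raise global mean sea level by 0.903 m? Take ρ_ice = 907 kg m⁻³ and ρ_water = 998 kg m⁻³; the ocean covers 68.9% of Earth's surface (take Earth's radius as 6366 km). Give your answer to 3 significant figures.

Required water volume = Δh × A = 0.903 m × 3.51×10^14 m² = 3.168×10^14 m³ = 3.168×10^5 km³.
Ice volume = water volume × ρ_w/ρ_ice = 3.168×10^5 × 998/907 = 3.49×10^5 km³.

≈ 3.49×10^5 km³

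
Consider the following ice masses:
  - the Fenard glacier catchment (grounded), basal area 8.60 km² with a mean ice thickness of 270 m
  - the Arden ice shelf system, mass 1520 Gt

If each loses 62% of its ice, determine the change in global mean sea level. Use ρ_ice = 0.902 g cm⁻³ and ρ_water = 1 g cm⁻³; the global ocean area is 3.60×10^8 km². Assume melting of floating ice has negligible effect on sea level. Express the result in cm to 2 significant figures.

≈ 3.6×10^-4 cm

Fenard: ice volume = 8.60 km² × 270 m = 2.322 km³; 0.62 × 2.322 × (902/1000) = 1.299 km³ of water.
The Arden ice shelf system is floating and already displaces its own weight of water, so its melt adds essentially nothing to sea level.
Total added water ≈ 1.299×10^9 m³ over 3.60×10^14 m² → Δh = 3.61×10^-6 m = 3.6×10^-4 cm.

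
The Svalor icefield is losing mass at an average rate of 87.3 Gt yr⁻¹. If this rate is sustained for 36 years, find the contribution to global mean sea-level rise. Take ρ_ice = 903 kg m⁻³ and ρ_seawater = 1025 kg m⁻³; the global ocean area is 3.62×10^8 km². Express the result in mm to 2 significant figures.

≈ 8.5 mm

Total mass lost = 87.3 Gt/yr × 36 yr = 3143 Gt = 3.143×10^15 kg.
ρ_w = 1025 kg m⁻³, so water volume = 3.143×10^15 / 1025 = 3.066×10^12 m³.
Δh = 3.066×10^12 / 3.62×10^14 = 8.47×10^-3 m = 8.5 mm.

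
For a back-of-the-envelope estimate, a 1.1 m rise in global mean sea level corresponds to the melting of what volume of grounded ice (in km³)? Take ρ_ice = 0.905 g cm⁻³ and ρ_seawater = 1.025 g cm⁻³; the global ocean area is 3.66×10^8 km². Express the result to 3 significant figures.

Required water volume = Δh × A = 1.1 m × 3.66×10^14 m² = 4.026×10^14 m³ = 4.026×10^5 km³.
Ice volume = water volume × ρ_w/ρ_ice = 4.026×10^5 × 1025/905 = 4.56×10^5 km³.

≈ 4.56×10^5 km³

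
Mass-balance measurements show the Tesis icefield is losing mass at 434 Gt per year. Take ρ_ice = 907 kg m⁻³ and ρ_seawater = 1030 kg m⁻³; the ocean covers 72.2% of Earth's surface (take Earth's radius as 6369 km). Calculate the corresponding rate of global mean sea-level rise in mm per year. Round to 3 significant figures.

ρ_w = 1030 kg m⁻³. Annual water volume added = 434 Gt / ρ_w = 4.340×10^14 kg / 1030 kg m⁻³ = 4.214×10^11 m³.
Δh per year = 4.214×10^11 / 3.68×10^14 = 1.14×10^-3 m = 1.14 mm.

≈ 1.14 mm/yr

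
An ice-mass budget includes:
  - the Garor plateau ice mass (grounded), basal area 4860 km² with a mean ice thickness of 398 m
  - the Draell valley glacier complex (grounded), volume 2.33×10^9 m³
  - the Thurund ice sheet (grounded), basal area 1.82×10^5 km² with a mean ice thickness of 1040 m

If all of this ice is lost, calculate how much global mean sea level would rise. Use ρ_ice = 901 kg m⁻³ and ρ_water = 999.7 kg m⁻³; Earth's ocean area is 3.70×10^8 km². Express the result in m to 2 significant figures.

Garor: ice volume = 4860 km² × 398 m = 1934 km³; 1934 × (901/999.7) = 1743 km³ of water.
Draell: 2.33×10^9 m³ × (901/999.7) = 2.100×10^9 m³ of water.
Thurund: ice volume = 1.82×10^5 km² × 1040 m = 1.893×10^5 km³; 1.893×10^5 × (901/999.7) = 1.706×10^5 km³ of water.
Total added water ≈ 1.723×10^14 m³ over 3.70×10^14 m² → Δh = 0.466 m.

≈ 0.47 m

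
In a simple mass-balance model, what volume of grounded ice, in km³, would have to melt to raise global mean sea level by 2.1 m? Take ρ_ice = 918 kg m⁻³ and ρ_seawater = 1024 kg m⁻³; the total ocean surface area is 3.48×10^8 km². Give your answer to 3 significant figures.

≈ 8.15×10^5 km³

Required water volume = Δh × A = 2.1 m × 3.48×10^14 m² = 7.308×10^14 m³ = 7.308×10^5 km³.
Ice volume = water volume × ρ_w/ρ_ice = 7.308×10^5 × 1024/918 = 8.15×10^5 km³.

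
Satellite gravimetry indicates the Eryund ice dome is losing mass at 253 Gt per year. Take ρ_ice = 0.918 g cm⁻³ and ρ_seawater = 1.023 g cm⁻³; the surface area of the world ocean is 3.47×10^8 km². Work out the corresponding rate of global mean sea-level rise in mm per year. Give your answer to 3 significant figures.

ρ_w = 1.023 g cm⁻³ = 1023 kg m⁻³. Annual water volume added = 253 Gt / ρ_w = 2.530×10^14 kg / 1023 kg m⁻³ = 2.473×10^11 m³.
Δh per year = 2.473×10^11 / 3.47×10^14 = 7.13×10^-4 m = 0.713 mm.

≈ 0.713 mm/yr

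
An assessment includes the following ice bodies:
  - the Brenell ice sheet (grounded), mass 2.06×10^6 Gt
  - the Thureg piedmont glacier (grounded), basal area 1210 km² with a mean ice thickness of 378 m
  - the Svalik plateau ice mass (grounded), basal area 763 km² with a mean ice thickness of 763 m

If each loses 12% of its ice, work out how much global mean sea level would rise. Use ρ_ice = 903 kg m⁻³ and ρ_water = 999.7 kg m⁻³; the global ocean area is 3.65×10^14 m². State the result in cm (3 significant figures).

Brenell: 0.12 × 2.06×10^6 Gt = 2.472×10^17 kg; dividing by ρ_w = 999.7 kg m⁻³ gives 2.473×10^14 m³ of water.
Thureg: ice volume = 1210 km² × 378 m = 457.4 km³; 0.12 × 457.4 × (903/999.7) = 49.58 km³ of water.
Svalik: ice volume = 763 km² × 763 m = 582.2 km³; 0.12 × 582.2 × (903/999.7) = 63.10 km³ of water.
Total added water ≈ 2.474×10^14 m³ over 3.65×10^14 m² → Δh = 0.678 m = 67.8 cm.

≈ 67.8 cm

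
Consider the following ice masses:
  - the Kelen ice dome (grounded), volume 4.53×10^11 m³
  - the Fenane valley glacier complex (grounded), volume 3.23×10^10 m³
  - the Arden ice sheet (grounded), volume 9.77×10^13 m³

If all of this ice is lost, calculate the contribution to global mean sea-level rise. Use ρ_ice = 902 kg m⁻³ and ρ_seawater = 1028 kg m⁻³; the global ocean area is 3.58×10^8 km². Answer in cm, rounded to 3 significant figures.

Kelen: 4.53×10^11 m³ × (902/1028) = 3.975×10^11 m³ of water.
Fenane: 3.23×10^10 m³ × (902/1028) = 2.834×10^10 m³ of water.
Arden: 9.77×10^13 m³ × (902/1028) = 8.573×10^13 m³ of water.
Total added water ≈ 8.615×10^13 m³ over 3.58×10^14 m² → Δh = 0.241 m = 24.1 cm.

≈ 24.1 cm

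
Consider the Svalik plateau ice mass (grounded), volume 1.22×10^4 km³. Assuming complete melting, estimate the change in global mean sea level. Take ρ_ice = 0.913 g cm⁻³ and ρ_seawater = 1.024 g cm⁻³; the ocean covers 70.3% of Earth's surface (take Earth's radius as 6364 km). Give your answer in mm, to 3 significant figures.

Svalik: 1.22×10^4 km³ × (913/1024) = 1.088×10^4 km³ of water.
Spread over 3.58×10^14 m² of ocean, Δh = 1.088×10^13 / 3.58×10^14 = 0.0304 m = 30.4 mm.

≈ 30.4 mm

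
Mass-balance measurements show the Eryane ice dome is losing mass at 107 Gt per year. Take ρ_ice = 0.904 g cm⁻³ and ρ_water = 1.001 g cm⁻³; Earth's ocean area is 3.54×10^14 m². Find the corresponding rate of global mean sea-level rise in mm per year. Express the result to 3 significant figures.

≈ 0.302 mm/yr

ρ_w = 1.001 g cm⁻³ = 1001 kg m⁻³. Annual water volume added = 107 Gt / ρ_w = 1.070×10^14 kg / 1001 kg m⁻³ = 1.069×10^11 m³.
Δh per year = 1.069×10^11 / 3.54×10^14 = 3.02×10^-4 m = 0.302 mm.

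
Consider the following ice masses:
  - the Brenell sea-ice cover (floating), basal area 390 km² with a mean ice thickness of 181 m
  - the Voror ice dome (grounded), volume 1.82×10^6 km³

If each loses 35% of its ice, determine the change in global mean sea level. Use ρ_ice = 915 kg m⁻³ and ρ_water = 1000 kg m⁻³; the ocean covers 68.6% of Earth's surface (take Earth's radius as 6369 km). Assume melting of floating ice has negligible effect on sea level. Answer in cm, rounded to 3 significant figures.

≈ 167 cm

The Brenell sea-ice cover is floating and already displaces its own weight of water, so its melt adds essentially nothing to sea level.
Voror: 0.35 × 1.82×10^6 km³ × (915/1000) = 5.829×10^5 km³ of water.
Total added water ≈ 5.829×10^14 m³ over 3.50×10^14 m² → Δh = 1.67 m = 167 cm.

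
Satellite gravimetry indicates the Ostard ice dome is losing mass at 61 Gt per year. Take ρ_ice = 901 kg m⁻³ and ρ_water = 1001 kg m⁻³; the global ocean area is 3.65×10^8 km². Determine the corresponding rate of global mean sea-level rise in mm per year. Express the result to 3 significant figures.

≈ 0.167 mm/yr

ρ_w = 1001 kg m⁻³. Annual water volume added = 61 Gt / ρ_w = 6.100×10^13 kg / 1001 kg m⁻³ = 6.094×10^10 m³.
Δh per year = 6.094×10^10 / 3.65×10^14 = 1.67×10^-4 m = 0.167 mm.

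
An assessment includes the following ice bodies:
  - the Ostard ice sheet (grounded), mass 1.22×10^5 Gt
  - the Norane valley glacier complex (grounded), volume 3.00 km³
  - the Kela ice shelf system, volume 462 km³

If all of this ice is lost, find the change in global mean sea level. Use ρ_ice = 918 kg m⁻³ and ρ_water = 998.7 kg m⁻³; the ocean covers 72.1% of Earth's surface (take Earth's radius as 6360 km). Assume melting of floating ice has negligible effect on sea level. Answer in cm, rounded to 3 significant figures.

Ostard: 1.22×10^5 Gt = 1.220×10^17 kg; dividing by ρ_w = 998.7 kg m⁻³ gives 1.222×10^14 m³ of water.
Norane: 3.00 km³ × (918/998.7) = 2.758 km³ of water.
The Kela ice shelf system is floating and already displaces its own weight of water, so its melt adds essentially nothing to sea level.
Total added water ≈ 1.222×10^14 m³ over 3.66×10^14 m² → Δh = 0.333 m = 33.3 cm.

≈ 33.3 cm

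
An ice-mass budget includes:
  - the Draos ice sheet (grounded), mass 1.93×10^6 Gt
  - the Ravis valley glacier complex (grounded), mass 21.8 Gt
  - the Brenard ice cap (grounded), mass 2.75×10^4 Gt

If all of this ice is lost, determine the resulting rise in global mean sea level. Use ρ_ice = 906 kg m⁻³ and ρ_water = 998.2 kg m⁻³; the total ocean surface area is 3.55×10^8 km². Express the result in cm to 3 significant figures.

≈ 552 cm

Draos: 1.93×10^6 Gt = 1.930×10^18 kg; dividing by ρ_w = 998.2 kg m⁻³ gives 1.933×10^15 m³ of water.
Ravis: 21.8 Gt = 2.180×10^13 kg; dividing by ρ_w = 998.2 kg m⁻³ gives 2.184×10^10 m³ of water.
Brenard: 2.75×10^4 Gt = 2.750×10^16 kg; dividing by ρ_w = 998.2 kg m⁻³ gives 2.755×10^13 m³ of water.
Total added water ≈ 1.961×10^15 m³ over 3.55×10^14 m² → Δh = 5.52 m = 552 cm.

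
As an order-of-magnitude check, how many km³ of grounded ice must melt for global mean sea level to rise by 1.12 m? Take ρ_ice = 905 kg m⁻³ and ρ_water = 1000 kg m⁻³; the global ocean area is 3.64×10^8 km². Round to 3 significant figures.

Required water volume = Δh × A = 1.12 m × 3.64×10^14 m² = 4.077×10^14 m³ = 4.077×10^5 km³.
Ice volume = water volume × ρ_w/ρ_ice = 4.077×10^5 × 1000/905 = 4.50×10^5 km³.

≈ 4.50×10^5 km³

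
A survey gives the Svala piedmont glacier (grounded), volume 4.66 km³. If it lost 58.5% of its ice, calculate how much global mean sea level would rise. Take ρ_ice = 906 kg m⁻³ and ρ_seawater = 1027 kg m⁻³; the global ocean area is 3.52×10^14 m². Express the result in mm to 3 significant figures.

≈ 6.83×10^-3 mm

Svala: 0.585 × 4.66 km³ × (906/1027) = 2.405 km³ of water.
Spread over 3.52×10^14 m² of ocean, Δh = 2.405×10^9 / 3.52×10^14 = 6.83×10^-6 m = 6.83×10^-3 mm.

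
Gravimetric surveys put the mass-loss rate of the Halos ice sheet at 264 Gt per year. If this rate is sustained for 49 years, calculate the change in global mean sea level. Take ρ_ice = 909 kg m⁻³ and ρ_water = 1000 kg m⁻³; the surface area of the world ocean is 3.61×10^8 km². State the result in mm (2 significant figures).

Total mass lost = 264 Gt/yr × 49 yr = 1.294×10^4 Gt = 1.294×10^16 kg.
ρ_w = 1000 kg m⁻³, so water volume = 1.294×10^16 / 1000 = 1.294×10^13 m³.
Δh = 1.294×10^13 / 3.61×10^14 = 0.0358 m = 36 mm.

≈ 36 mm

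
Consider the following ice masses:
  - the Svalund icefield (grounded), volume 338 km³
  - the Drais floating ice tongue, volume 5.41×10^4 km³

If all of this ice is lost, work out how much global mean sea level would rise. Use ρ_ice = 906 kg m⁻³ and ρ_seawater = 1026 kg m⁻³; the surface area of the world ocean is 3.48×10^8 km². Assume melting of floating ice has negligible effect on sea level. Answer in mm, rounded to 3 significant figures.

Svalund: 338 km³ × (906/1026) = 298.5 km³ of water.
The Drais floating ice tongue is floating and already displaces its own weight of water, so its melt adds essentially nothing to sea level.
Total added water ≈ 2.985×10^11 m³ over 3.48×10^14 m² → Δh = 8.58×10^-4 m = 0.858 mm.

≈ 0.858 mm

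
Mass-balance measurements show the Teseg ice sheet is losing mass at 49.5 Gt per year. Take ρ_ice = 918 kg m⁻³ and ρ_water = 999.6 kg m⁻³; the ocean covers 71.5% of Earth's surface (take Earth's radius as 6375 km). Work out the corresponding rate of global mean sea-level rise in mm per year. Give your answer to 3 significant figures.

ρ_w = 999.6 kg m⁻³. Annual water volume added = 49.5 Gt / ρ_w = 4.950×10^13 kg / 999.6 kg m⁻³ = 4.952×10^10 m³.
Δh per year = 4.952×10^10 / 3.65×10^14 = 1.36×10^-4 m = 0.136 mm.

≈ 0.136 mm/yr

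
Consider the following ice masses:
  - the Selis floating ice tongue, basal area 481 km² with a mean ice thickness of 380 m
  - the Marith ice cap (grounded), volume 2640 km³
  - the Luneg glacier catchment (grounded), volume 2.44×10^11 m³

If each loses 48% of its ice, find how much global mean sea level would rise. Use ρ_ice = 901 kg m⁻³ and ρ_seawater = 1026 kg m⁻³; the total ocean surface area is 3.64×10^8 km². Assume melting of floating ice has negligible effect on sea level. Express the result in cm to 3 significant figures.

≈ 0.334 cm

The Selis floating ice tongue is floating and already displaces its own weight of water, so its melt adds essentially nothing to sea level.
Marith: 0.48 × 2640 km³ × (901/1026) = 1113 km³ of water.
Luneg: 0.48 × 2.44×10^11 m³ × (901/1026) = 1.029×10^11 m³ of water.
Total added water ≈ 1.216×10^12 m³ over 3.64×10^14 m² → Δh = 3.34×10^-3 m = 0.334 cm.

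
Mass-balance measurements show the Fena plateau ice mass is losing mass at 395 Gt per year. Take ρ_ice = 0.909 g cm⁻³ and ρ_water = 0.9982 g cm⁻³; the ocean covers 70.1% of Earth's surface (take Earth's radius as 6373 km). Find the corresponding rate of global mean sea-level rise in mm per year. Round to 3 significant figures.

≈ 1.11 mm/yr

ρ_w = 0.9982 g cm⁻³ = 998.2 kg m⁻³. Annual water volume added = 395 Gt / ρ_w = 3.950×10^14 kg / 998.2 kg m⁻³ = 3.957×10^11 m³.
Δh per year = 3.957×10^11 / 3.58×10^14 = 1.11×10^-3 m = 1.11 mm.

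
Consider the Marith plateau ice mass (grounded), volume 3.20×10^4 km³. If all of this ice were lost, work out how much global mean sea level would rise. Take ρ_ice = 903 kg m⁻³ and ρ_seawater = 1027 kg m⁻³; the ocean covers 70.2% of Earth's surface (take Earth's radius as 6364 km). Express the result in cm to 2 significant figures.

≈ 7.9 cm

Marith: 3.20×10^4 km³ × (903/1027) = 2.814×10^4 km³ of water.
Spread over 3.57×10^14 m² of ocean, Δh = 2.814×10^13 / 3.57×10^14 = 0.0788 m = 7.9 cm.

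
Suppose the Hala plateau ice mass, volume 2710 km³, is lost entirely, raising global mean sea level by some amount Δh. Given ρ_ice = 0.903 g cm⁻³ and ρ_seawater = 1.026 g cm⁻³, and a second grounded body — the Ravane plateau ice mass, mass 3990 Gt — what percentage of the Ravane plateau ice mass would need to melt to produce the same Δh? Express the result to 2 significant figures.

Equal sea-level rise means equal mass of meltwater, i.e. equal mass of ice lost.
Ice mass of Hala: 2.447×10^15 kg; ice mass of Ravane: 3.990×10^15 kg.
Fraction required = 2.447×10^15 / 3.990×10^15 = 0.613 → 61 %.

≈ 61 %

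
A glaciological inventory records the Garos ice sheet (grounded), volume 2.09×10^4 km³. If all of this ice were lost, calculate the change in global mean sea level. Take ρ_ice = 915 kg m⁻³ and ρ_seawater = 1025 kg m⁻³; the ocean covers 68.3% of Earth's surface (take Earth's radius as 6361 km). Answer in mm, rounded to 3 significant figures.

≈ 53.7 mm

Garos: 2.09×10^4 km³ × (915/1025) = 1.866×10^4 km³ of water.
Spread over 3.47×10^14 m² of ocean, Δh = 1.866×10^13 / 3.47×10^14 = 0.0537 m = 53.7 mm.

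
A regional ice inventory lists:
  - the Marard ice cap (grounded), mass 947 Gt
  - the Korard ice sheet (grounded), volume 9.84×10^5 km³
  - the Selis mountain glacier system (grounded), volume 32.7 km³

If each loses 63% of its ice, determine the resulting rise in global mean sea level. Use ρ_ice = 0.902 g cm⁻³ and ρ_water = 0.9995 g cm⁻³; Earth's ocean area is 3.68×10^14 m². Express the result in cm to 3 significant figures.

Marard: 0.63 × 947 Gt = 5.966×10^14 kg; dividing by ρ_w = 0.9995 g cm⁻³ = 999.5 kg m⁻³ gives 5.969×10^11 m³ of water.
Korard: 0.63 × 9.84×10^5 km³ × (902/999.5) = 5.594×10^5 km³ of water.
Selis: 0.63 × 32.7 km³ × (902/999.5) = 18.59 km³ of water.
Total added water ≈ 5.601×10^14 m³ over 3.68×10^14 m² → Δh = 1.52 m = 152 cm.

≈ 152 cm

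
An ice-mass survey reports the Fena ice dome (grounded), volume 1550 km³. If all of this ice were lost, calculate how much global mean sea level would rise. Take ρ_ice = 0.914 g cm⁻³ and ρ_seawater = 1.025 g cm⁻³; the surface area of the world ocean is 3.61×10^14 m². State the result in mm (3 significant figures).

≈ 3.83 mm

Fena: 1550 km³ × (914/1025) = 1382 km³ of water.
Spread over 3.61×10^14 m² of ocean, Δh = 1.382×10^12 / 3.61×10^14 = 3.83×10^-3 m = 3.83 mm.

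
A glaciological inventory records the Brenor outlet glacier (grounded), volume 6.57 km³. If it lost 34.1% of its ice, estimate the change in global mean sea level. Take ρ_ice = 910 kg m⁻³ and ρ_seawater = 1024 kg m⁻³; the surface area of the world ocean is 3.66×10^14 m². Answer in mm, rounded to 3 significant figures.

Brenor: 0.341 × 6.57 km³ × (910/1024) = 1.991 km³ of water.
Spread over 3.66×10^14 m² of ocean, Δh = 1.991×10^9 / 3.66×10^14 = 5.44×10^-6 m = 5.44×10^-3 mm.

≈ 5.44×10^-3 mm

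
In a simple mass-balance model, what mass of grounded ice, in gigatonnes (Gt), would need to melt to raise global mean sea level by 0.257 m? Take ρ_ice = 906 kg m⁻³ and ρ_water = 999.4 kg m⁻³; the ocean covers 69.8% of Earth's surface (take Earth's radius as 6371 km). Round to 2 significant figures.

≈ 9.1×10^4 Gt

Required water volume = Δh × A = 0.257 m × 3.56×10^14 m² = 9.150×10^13 m³.
ρ_w = 999.4 kg m⁻³, so the mass of water = 9.150×10^13 m³ × 999.4 kg m⁻³ = 9.144×10^16 kg = 9.1×10^4 Gt (and the same mass of ice, by conservation).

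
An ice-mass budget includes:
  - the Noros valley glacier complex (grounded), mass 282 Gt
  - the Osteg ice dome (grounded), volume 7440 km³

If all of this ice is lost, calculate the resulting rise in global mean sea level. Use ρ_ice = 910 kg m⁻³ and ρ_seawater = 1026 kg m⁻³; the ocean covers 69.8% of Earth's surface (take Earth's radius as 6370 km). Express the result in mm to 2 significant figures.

Noros: 282 Gt = 2.820×10^14 kg; dividing by ρ_w = 1026 kg m⁻³ gives 2.749×10^11 m³ of water.
Osteg: 7440 km³ × (910/1026) = 6599 km³ of water.
Total added water ≈ 6.874×10^12 m³ over 3.56×10^14 m² → Δh = 0.0193 m = 19 mm.

≈ 19 mm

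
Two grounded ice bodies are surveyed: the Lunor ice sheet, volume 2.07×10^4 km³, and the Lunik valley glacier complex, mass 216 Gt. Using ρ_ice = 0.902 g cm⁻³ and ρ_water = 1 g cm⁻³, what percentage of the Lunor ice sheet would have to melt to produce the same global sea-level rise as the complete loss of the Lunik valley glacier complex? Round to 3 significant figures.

Equal sea-level rise means equal mass of meltwater, i.e. equal mass of ice lost.
Ice mass of Lunik: 2.160×10^14 kg; ice mass of Lunor: 1.867×10^16 kg.
Fraction required = 2.160×10^14 / 1.867×10^16 = 0.0116 → 1.16 %.

≈ 1.16 %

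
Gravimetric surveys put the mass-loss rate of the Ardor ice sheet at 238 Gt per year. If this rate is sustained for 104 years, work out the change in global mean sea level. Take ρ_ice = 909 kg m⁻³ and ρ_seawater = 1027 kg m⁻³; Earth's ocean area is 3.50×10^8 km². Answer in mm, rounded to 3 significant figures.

≈ 68.9 mm

Total mass lost = 238 Gt/yr × 104 yr = 2.475×10^4 Gt = 2.475×10^16 kg.
ρ_w = 1027 kg m⁻³, so water volume = 2.475×10^16 / 1027 = 2.410×10^13 m³.
Δh = 2.410×10^13 / 3.50×10^14 = 0.0689 m = 68.9 mm.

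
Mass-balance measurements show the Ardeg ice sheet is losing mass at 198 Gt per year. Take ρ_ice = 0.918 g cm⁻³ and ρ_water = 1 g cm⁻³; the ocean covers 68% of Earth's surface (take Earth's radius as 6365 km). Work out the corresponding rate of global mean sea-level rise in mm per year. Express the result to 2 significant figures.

≈ 0.57 mm/yr

ρ_w = 1 g cm⁻³ = 1000 kg m⁻³. Annual water volume added = 198 Gt / ρ_w = 1.980×10^14 kg / 1000 kg m⁻³ = 1.980×10^11 m³.
Δh per year = 1.980×10^11 / 3.46×10^14 = 5.72×10^-4 m = 0.57 mm.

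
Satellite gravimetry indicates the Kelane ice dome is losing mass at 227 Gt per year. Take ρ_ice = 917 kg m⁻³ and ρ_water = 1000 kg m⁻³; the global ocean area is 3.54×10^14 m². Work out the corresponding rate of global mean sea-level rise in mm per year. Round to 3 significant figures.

ρ_w = 1000 kg m⁻³. Annual water volume added = 227 Gt / ρ_w = 2.270×10^14 kg / 1000 kg m⁻³ = 2.270×10^11 m³.
Δh per year = 2.270×10^11 / 3.54×10^14 = 6.41×10^-4 m = 0.641 mm.

≈ 0.641 mm/yr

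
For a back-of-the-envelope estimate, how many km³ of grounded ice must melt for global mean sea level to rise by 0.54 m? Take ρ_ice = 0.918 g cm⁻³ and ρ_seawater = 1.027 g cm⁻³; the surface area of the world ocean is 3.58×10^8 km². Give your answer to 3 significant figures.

≈ 2.16×10^5 km³

Required water volume = Δh × A = 0.54 m × 3.58×10^14 m² = 1.933×10^14 m³ = 1.933×10^5 km³.
Ice volume = water volume × ρ_w/ρ_ice = 1.933×10^5 × 1027/918 = 2.16×10^5 km³.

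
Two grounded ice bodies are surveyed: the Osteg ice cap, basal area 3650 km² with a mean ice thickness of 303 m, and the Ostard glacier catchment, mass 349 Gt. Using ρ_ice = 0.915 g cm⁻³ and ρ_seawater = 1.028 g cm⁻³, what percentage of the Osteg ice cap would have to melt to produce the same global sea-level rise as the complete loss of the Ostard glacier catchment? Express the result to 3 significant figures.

≈ 34.5 %

Equal sea-level rise means equal mass of meltwater, i.e. equal mass of ice lost.
Ice mass of Ostard: 3.490×10^14 kg; ice mass of Osteg: 1.012×10^15 kg.
Fraction required = 3.490×10^14 / 1.012×10^15 = 0.345 → 34.5 %.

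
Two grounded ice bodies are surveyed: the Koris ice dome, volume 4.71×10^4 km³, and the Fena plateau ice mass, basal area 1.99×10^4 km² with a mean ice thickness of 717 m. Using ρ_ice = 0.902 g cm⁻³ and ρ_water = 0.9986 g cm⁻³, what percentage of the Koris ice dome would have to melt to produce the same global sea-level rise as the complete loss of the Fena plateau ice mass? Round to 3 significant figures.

≈ 30.3 %

Equal sea-level rise means equal mass of meltwater, i.e. equal mass of ice lost.
Ice mass of Fena: 1.287×10^16 kg; ice mass of Koris: 4.248×10^16 kg.
Fraction required = 1.287×10^16 / 4.248×10^16 = 0.303 → 30.3 %.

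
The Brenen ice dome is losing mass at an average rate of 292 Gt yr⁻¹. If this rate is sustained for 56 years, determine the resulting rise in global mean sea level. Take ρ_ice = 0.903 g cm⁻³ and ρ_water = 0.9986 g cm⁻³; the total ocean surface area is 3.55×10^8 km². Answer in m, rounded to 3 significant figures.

Total mass lost = 292 Gt/yr × 56 yr = 1.635×10^4 Gt = 1.635×10^16 kg.
ρ_w = 0.9986 g cm⁻³ = 998.6 kg m⁻³, so water volume = 1.635×10^16 / 998.6 = 1.637×10^13 m³.
Δh = 1.637×10^13 / 3.55×10^14 = 0.0461 m.

≈ 0.0461 m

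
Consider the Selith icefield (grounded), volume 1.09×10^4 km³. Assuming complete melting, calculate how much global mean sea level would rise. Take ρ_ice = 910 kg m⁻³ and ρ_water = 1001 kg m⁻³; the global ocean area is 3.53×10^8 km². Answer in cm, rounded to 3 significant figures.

Selith: 1.09×10^4 km³ × (910/1001) = 9909 km³ of water.
Spread over 3.53×10^14 m² of ocean, Δh = 9.909×10^12 / 3.53×10^14 = 0.0281 m = 2.81 cm.

≈ 2.81 cm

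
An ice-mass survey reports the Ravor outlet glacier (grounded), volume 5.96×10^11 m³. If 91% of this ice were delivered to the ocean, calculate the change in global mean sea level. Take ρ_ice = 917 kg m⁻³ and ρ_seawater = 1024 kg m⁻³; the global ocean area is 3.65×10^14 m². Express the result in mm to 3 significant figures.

Ravor: 0.91 × 5.96×10^11 m³ × (917/1024) = 4.857×10^11 m³ of water.
Spread over 3.65×10^14 m² of ocean, Δh = 4.857×10^11 / 3.65×10^14 = 1.33×10^-3 m = 1.33 mm.

≈ 1.33 mm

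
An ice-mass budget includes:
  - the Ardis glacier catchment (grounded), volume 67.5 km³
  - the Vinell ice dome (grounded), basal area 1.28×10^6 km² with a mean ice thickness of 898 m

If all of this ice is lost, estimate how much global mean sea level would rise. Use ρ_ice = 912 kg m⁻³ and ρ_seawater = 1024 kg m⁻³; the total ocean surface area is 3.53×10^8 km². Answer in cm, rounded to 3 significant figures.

≈ 290 cm

Ardis: 67.5 km³ × (912/1024) = 60.12 km³ of water.
Vinell: ice volume = 1.28×10^6 km² × 898 m = 1.149×10^6 km³; 1.149×10^6 × (912/1024) = 1.024×10^6 km³ of water.
Total added water ≈ 1.024×10^15 m³ over 3.53×10^14 m² → Δh = 2.90 m = 290 cm.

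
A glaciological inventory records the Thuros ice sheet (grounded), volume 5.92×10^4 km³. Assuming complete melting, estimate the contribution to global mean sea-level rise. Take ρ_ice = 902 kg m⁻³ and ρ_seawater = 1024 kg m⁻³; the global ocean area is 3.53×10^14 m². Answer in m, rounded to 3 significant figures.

Thuros: 5.92×10^4 km³ × (902/1024) = 5.215×10^4 km³ of water.
Spread over 3.53×10^14 m² of ocean, Δh = 5.215×10^13 / 3.53×10^14 = 0.148 m.

≈ 0.148 m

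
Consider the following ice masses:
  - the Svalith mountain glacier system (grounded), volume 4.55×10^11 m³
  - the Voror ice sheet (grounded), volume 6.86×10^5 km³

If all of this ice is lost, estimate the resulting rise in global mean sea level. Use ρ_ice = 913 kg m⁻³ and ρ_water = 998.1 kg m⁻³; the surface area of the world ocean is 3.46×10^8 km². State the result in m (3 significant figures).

≈ 1.81 m

Svalith: 4.55×10^11 m³ × (913/998.1) = 4.162×10^11 m³ of water.
Voror: 6.86×10^5 km³ × (913/998.1) = 6.275×10^5 km³ of water.
Total added water ≈ 6.279×10^14 m³ over 3.46×10^14 m² → Δh = 1.81 m.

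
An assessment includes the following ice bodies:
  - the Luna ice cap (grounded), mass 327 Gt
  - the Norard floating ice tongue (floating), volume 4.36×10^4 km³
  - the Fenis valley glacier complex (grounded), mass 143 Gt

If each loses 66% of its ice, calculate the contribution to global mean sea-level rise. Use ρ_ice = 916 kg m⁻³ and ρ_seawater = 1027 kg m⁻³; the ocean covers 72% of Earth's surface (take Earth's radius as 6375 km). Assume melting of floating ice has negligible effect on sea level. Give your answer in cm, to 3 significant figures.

≈ 0.0821 cm

Luna: 0.66 × 327 Gt = 2.158×10^14 kg; dividing by ρ_w = 1027 kg m⁻³ gives 2.101×10^11 m³ of water.
The Norard floating ice tongue is floating and already displaces its own weight of water, so its melt adds essentially nothing to sea level.
Fenis: 0.66 × 143 Gt = 9.438×10^13 kg; dividing by ρ_w = 1027 kg m⁻³ gives 9.190×10^10 m³ of water.
Total added water ≈ 3.020×10^11 m³ over 3.68×10^14 m² → Δh = 8.21×10^-4 m = 0.0821 cm.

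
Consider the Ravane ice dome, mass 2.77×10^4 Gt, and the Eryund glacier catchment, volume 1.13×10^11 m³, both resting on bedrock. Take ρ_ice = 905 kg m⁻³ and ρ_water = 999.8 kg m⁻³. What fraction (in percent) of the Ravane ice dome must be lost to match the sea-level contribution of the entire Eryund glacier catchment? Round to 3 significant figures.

Equal sea-level rise means equal mass of meltwater, i.e. equal mass of ice lost.
Ice mass of Eryund: 1.023×10^14 kg; ice mass of Ravane: 2.770×10^16 kg.
Fraction required = 1.023×10^14 / 2.770×10^16 = 3.69×10^-3 → 0.369 %.

≈ 0.369 %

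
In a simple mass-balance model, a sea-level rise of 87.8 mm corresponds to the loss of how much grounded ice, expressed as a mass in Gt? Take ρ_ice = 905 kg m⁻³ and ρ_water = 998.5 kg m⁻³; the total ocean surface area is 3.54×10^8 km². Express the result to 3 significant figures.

≈ 3.10×10^4 Gt

Required water volume = Δh × A = 0.0878 m × 3.54×10^14 m² = 3.108×10^13 m³.
ρ_w = 998.5 kg m⁻³, so the mass of water = 3.108×10^13 m³ × 998.5 kg m⁻³ = 3.103×10^16 kg = 3.10×10^4 Gt (and the same mass of ice, by conservation).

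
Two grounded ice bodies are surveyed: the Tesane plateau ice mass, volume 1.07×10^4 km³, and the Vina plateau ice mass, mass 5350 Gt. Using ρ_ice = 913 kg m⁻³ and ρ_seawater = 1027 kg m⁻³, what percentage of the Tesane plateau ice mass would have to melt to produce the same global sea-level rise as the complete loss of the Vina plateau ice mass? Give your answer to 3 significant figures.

≈ 54.8 %

Equal sea-level rise means equal mass of meltwater, i.e. equal mass of ice lost.
Ice mass of Vina: 5.350×10^15 kg; ice mass of Tesane: 9.769×10^15 kg.
Fraction required = 5.350×10^15 / 9.769×10^15 = 0.548 → 54.8 %.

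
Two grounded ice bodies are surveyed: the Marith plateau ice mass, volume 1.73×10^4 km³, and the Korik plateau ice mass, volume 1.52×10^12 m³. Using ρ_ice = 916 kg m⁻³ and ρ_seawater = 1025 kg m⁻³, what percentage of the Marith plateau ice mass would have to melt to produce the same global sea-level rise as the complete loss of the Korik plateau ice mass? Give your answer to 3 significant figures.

Equal sea-level rise means equal mass of meltwater, i.e. equal mass of ice lost.
Ice mass of Korik: 1.392×10^15 kg; ice mass of Marith: 1.585×10^16 kg.
Fraction required = 1.392×10^15 / 1.585×10^16 = 0.0879 → 8.79 %.

≈ 8.79 %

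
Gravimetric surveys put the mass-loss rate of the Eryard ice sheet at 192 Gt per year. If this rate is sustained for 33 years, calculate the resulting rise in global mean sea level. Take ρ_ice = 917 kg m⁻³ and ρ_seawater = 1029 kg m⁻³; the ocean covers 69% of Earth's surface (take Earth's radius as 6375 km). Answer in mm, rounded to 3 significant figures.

Total mass lost = 192 Gt/yr × 33 yr = 6336 Gt = 6.336×10^15 kg.
ρ_w = 1029 kg m⁻³, so water volume = 6.336×10^15 / 1029 = 6.157×10^12 m³.
Δh = 6.157×10^12 / 3.52×10^14 = 0.0175 m = 17.5 mm.

≈ 17.5 mm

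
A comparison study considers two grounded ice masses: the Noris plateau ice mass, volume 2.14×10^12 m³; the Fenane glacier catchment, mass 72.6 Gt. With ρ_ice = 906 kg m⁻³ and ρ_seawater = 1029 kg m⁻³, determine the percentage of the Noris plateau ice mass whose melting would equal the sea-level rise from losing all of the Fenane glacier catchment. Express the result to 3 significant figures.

≈ 3.74 %

Equal sea-level rise means equal mass of meltwater, i.e. equal mass of ice lost.
Ice mass of Fenane: 7.260×10^13 kg; ice mass of Noris: 1.939×10^15 kg.
Fraction required = 7.260×10^13 / 1.939×10^15 = 0.0374 → 3.74 %.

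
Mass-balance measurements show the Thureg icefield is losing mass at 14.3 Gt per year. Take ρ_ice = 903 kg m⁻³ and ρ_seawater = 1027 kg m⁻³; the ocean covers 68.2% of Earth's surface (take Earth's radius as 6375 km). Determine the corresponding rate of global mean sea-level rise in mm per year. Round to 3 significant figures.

ρ_w = 1027 kg m⁻³. Annual water volume added = 14.3 Gt / ρ_w = 1.430×10^13 kg / 1027 kg m⁻³ = 1.392×10^10 m³.
Δh per year = 1.392×10^10 / 3.48×10^14 = 4.00×10^-5 m = 0.0400 mm.

≈ 0.0400 mm/yr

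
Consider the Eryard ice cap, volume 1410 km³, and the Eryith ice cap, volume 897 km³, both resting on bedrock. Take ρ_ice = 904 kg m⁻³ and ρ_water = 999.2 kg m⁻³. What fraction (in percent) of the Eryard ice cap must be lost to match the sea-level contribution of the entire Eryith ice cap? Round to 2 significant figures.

Equal sea-level rise means equal mass of meltwater, i.e. equal mass of ice lost.
Ice mass of Eryith: 8.109×10^14 kg; ice mass of Eryard: 1.275×10^15 kg.
Fraction required = 8.109×10^14 / 1.275×10^15 = 0.636 → 64 %.

≈ 64 %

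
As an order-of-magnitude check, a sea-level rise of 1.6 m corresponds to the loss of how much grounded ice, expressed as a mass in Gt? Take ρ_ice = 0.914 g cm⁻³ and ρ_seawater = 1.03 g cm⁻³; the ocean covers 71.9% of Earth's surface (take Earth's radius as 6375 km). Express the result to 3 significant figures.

≈ 6.05×10^5 Gt

Required water volume = Δh × A = 1.6 m × 3.67×10^14 m² = 5.875×10^14 m³.
ρ_w = 1.03 g cm⁻³ = 1030 kg m⁻³, so the mass of water = 5.875×10^14 m³ × 1030 kg m⁻³ = 6.051×10^17 kg = 6.05×10^5 Gt (and the same mass of ice, by conservation).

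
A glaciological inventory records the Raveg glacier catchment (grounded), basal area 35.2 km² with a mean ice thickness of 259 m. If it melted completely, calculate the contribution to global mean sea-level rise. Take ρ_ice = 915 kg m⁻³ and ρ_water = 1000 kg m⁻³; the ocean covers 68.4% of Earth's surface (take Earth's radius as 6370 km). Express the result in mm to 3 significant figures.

≈ 0.0239 mm

Raveg: ice volume = 35.2 km² × 259 m = 9.117 km³; 9.117 × (915/1000) = 8.342 km³ of water.
Spread over 3.49×10^14 m² of ocean, Δh = 8.342×10^9 / 3.49×10^14 = 2.39×10^-5 m = 0.0239 mm.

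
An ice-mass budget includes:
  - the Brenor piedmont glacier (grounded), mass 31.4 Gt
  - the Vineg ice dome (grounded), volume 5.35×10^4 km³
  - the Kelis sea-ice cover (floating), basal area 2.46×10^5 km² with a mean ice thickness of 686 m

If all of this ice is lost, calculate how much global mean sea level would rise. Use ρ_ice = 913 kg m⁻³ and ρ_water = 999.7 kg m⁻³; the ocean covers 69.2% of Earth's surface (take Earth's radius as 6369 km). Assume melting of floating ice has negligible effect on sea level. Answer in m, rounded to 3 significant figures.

Brenor: 31.4 Gt = 3.140×10^13 kg; dividing by ρ_w = 999.7 kg m⁻³ gives 3.141×10^10 m³ of water.
Vineg: 5.35×10^4 km³ × (913/999.7) = 4.886×10^4 km³ of water.
The Kelis sea-ice cover is floating and already displaces its own weight of water, so its melt adds essentially nothing to sea level.
Total added water ≈ 4.889×10^13 m³ over 3.53×10^14 m² → Δh = 0.139 m.

≈ 0.139 m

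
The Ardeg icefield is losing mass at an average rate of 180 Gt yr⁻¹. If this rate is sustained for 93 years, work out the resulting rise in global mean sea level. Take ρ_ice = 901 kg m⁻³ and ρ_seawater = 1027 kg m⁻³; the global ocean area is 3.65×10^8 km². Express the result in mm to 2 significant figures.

≈ 45 mm

Total mass lost = 180 Gt/yr × 93 yr = 1.674×10^4 Gt = 1.674×10^16 kg.
ρ_w = 1027 kg m⁻³, so water volume = 1.674×10^16 / 1027 = 1.630×10^13 m³.
Δh = 1.630×10^13 / 3.65×10^14 = 0.0447 m = 45 mm.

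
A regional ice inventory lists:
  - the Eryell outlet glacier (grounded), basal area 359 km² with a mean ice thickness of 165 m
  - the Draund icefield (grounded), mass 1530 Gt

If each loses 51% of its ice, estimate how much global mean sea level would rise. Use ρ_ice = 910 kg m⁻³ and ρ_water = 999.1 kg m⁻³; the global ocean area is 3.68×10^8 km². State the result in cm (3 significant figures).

≈ 0.220 cm

Eryell: ice volume = 359 km² × 165 m = 59.23 km³; 0.51 × 59.23 × (910/999.1) = 27.52 km³ of water.
Draund: 0.51 × 1530 Gt = 7.803×10^14 kg; dividing by ρ_w = 999.1 kg m⁻³ gives 7.810×10^11 m³ of water.
Total added water ≈ 8.085×10^11 m³ over 3.68×10^14 m² → Δh = 2.20×10^-3 m = 0.220 cm.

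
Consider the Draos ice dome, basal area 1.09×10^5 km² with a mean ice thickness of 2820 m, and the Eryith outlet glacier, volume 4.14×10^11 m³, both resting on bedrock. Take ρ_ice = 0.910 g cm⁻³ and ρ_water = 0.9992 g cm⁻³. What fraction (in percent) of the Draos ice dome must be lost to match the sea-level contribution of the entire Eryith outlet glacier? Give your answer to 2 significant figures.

Equal sea-level rise means equal mass of meltwater, i.e. equal mass of ice lost.
Ice mass of Eryith: 3.767×10^14 kg; ice mass of Draos: 2.797×10^17 kg.
Fraction required = 3.767×10^14 / 2.797×10^17 = 1.35×10^-3 → 0.13 %.

≈ 0.13 %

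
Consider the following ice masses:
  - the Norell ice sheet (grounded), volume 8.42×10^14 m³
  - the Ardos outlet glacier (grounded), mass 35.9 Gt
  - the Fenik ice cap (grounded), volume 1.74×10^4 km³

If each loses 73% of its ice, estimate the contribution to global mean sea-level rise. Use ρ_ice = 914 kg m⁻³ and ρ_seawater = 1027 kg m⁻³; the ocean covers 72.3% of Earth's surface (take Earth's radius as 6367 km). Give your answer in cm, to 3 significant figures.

≈ 152 cm

Norell: 0.73 × 8.42×10^14 m³ × (914/1027) = 5.470×10^14 m³ of water.
Ardos: 0.73 × 35.9 Gt = 2.621×10^13 kg; dividing by ρ_w = 1027 kg m⁻³ gives 2.552×10^10 m³ of water.
Fenik: 0.73 × 1.74×10^4 km³ × (914/1027) = 1.130×10^4 km³ of water.
Total added water ≈ 5.584×10^14 m³ over 3.68×10^14 m² → Δh = 1.52 m = 152 cm.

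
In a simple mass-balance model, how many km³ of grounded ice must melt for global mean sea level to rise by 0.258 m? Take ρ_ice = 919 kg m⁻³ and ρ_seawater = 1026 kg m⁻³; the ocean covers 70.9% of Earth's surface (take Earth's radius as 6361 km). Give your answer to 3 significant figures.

Required water volume = Δh × A = 0.258 m × 3.61×10^14 m² = 9.301×10^13 m³ = 9.301×10^4 km³.
Ice volume = water volume × ρ_w/ρ_ice = 9.301×10^4 × 1026/919 = 1.04×10^5 km³.

≈ 1.04×10^5 km³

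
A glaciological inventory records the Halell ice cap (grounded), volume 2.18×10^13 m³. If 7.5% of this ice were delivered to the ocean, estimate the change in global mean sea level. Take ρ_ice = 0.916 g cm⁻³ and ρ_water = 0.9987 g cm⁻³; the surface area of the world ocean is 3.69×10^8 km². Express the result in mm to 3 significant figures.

≈ 4.06 mm

Halell: 0.075 × 2.18×10^13 m³ × (916/998.7) = 1.500×10^12 m³ of water.
Spread over 3.69×10^14 m² of ocean, Δh = 1.500×10^12 / 3.69×10^14 = 4.06×10^-3 m = 4.06 mm.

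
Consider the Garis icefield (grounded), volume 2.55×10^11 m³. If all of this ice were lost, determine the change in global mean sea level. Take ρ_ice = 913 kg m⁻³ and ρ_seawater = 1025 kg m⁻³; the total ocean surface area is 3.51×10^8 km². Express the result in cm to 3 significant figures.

≈ 0.0647 cm

Garis: 2.55×10^11 m³ × (913/1025) = 2.271×10^11 m³ of water.
Spread over 3.51×10^14 m² of ocean, Δh = 2.271×10^11 / 3.51×10^14 = 6.47×10^-4 m = 0.0647 cm.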